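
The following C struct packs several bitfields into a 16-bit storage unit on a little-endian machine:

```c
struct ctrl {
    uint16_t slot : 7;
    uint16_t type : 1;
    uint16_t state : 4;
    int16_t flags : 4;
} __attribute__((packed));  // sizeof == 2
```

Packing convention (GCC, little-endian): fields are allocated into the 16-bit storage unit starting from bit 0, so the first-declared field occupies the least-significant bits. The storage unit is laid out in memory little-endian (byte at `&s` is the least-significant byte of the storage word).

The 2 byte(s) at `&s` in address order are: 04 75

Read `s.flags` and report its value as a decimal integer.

7

[0]=0x04 [1]=0x75 (little-endian) → word 0x7504
slot [0+:7] = (word>>0) & 0x7f = 4
type [7+:1] = (word>>7) & 0x1 = 0
state [8+:4] = (word>>8) & 0xf = 5
flags [12+:4] = (word>>12) & 0xf = 7  ←
flags signed 4b, MSB=0: value = 7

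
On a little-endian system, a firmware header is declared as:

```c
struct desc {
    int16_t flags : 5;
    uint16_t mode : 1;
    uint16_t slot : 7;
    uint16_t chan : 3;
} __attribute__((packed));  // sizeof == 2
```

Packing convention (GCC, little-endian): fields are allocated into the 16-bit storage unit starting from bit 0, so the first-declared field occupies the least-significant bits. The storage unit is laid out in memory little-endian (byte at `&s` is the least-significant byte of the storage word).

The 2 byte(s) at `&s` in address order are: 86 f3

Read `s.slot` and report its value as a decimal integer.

78

[0]=0x86 [1]=0xf3 (little-endian) → word 0xf386
flags:5 @ bit 0 → (0xf386>>0)&0x1f = 0x6
mode:1 @ bit 5 → (0xf386>>5)&0x1 = 0x0
slot:7 @ bit 6 → (0xf386>>6)&0x7f = 0x4e  ←
chan:3 @ bit 13 → (0xf386>>13)&0x7 = 0x7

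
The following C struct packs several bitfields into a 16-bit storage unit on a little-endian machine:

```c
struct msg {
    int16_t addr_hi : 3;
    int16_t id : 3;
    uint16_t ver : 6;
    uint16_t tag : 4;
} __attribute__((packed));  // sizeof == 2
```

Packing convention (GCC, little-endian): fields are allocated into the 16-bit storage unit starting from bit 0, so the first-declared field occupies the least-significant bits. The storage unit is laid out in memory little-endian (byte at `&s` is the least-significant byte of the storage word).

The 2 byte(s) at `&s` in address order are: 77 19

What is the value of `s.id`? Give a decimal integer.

-2

[0]=0x77 [1]=0x19 (little-endian) → word 0x1977
addr_hi:3 @ bit 0 → (0x1977>>0)&0x7 = 0x7
id:3 @ bit 3 → (0x1977>>3)&0x7 = 0x6  ←
ver:6 @ bit 6 → (0x1977>>6)&0x3f = 0x25
tag:4 @ bit 12 → (0x1977>>12)&0xf = 0x1
id signed 3b, MSB=1: 6 - 8 = -2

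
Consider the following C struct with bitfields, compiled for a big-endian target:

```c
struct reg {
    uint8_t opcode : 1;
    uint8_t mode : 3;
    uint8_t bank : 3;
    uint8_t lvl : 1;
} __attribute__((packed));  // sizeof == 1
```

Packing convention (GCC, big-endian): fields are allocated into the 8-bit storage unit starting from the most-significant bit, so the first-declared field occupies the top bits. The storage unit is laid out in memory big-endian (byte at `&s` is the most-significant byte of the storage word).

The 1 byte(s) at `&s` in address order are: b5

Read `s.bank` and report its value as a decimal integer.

2

[0]=0xb5 (big-endian) → word 0xb5
opcode:1 @ bit 7 → (0xb5>>7)&0x1 = 0x1
mode:3 @ bit 4 → (0xb5>>4)&0x7 = 0x3
bank:3 @ bit 1 → (0xb5>>1)&0x7 = 0x2  ←
lvl:1 @ bit 0 → (0xb5>>0)&0x1 = 0x1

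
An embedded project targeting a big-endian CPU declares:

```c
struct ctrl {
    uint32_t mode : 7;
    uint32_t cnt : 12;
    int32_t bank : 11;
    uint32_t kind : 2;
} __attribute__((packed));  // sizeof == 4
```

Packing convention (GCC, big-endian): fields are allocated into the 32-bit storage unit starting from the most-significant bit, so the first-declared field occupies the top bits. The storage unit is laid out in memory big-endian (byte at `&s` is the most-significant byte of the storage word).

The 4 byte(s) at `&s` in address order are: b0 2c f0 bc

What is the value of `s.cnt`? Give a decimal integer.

359

[0]=0xb0 [1]=0x2c [2]=0xf0 [3]=0xbc (big-endian) → word 0xb02cf0bc
mode [25+:7] = (word>>25) & 0x7f = 88
cnt [13+:12] = (word>>13) & 0xfff = 359  ←
bank [2+:11] = (word>>2) & 0x7ff = 1071
kind [0+:2] = (word>>0) & 0x3 = 0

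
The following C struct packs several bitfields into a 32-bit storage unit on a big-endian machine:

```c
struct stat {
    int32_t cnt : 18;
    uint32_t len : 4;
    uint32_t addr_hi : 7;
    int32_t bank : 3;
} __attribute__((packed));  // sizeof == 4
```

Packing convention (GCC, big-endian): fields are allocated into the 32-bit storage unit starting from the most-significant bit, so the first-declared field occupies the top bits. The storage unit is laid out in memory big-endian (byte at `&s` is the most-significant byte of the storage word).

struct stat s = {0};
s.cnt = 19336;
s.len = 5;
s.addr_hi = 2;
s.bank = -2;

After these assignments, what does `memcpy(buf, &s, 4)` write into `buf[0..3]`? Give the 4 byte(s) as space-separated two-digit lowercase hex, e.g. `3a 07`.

12 e2 14 16

cnt (18b) val=19336 bits=0x4b88 at bit 14: 0x12e20000
len (4b) val=5 bits=0x5 at bit 10: 0x12e21400
addr_hi (7b) val=2 bits=0x2 at bit 3: 0x12e21410
bank (3b) val=-2 bits=0x6 at bit 0: 0x12e21416
word = 0x12e21416 → big-endian bytes:
  [0]=0x12  [1]=0xe2  [2]=0x14  [3]=0x16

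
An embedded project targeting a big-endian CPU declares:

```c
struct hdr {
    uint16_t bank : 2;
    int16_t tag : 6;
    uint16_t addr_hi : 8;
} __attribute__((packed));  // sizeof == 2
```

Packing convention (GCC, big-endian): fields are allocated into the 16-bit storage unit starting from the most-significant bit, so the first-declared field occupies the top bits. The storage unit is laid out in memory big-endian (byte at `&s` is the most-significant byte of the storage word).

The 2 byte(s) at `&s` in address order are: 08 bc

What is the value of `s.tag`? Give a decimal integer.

[0]=0x08 [1]=0xbc (big-endian) → word 0x08bc
bank:2 @ bit 14 → (0x08bc>>14)&0x3 = 0x0
tag:6 @ bit 8 → (0x08bc>>8)&0x3f = 0x8  ←
addr_hi:8 @ bit 0 → (0x08bc>>0)&0xff = 0xbc
tag signed 6b, MSB=0: value = 8

8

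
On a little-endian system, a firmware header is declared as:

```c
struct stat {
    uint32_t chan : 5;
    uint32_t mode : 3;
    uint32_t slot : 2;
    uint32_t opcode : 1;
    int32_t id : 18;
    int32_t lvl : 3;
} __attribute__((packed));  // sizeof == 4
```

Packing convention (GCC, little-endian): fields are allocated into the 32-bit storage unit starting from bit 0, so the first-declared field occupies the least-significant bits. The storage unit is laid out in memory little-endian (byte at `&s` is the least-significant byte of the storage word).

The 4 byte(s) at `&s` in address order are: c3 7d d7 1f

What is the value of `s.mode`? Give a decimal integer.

6

[0]=0xc3 [1]=0x7d [2]=0xd7 [3]=0x1f (little-endian) → word 0x1fd77dc3
chan [0+:5] = (word>>0) & 0x1f = 3
mode [5+:3] = (word>>5) & 0x7 = 6  ←
slot [8+:2] = (word>>8) & 0x3 = 1
opcode [10+:1] = (word>>10) & 0x1 = 1
id [11+:18] = (word>>11) & 0x3ffff = 260847
lvl [29+:3] = (word>>29) & 0x7 = 0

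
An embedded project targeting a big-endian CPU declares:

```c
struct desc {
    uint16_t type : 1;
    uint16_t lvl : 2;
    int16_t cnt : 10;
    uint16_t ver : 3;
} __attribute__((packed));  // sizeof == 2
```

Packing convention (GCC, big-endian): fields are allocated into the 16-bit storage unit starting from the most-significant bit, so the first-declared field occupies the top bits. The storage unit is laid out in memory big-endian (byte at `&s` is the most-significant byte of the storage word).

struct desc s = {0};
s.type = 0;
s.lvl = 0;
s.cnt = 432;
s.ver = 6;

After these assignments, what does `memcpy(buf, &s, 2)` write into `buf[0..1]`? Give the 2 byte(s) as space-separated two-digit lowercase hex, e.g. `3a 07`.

0d 86

[15+:1] type=0 & 0x1 = 0x0; word=0x0000
[13+:2] lvl=0 & 0x3 = 0x0; word=0x0000
[3+:10] cnt=432 & 0x3ff = 0x1b0; word=0x0d80
[0+:3] ver=6 & 0x7 = 0x6; word=0x0d86
word = 0x0d86 → big-endian bytes:
  [0]=0x0d  [1]=0x86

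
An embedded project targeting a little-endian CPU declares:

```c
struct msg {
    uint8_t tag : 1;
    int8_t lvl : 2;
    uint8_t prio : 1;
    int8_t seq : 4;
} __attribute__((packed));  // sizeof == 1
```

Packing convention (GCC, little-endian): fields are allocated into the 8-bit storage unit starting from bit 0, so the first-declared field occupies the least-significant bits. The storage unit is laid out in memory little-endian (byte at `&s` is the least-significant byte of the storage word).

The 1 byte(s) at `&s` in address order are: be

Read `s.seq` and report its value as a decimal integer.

-5

[0]=0xbe (little-endian) → word 0xbe
tag [0+:1] = (word>>0) & 0x1 = 0
lvl [1+:2] = (word>>1) & 0x3 = 3
prio [3+:1] = (word>>3) & 0x1 = 1
seq [4+:4] = (word>>4) & 0xf = 11  ←
seq signed 4b, MSB=1: 11 - 16 = -5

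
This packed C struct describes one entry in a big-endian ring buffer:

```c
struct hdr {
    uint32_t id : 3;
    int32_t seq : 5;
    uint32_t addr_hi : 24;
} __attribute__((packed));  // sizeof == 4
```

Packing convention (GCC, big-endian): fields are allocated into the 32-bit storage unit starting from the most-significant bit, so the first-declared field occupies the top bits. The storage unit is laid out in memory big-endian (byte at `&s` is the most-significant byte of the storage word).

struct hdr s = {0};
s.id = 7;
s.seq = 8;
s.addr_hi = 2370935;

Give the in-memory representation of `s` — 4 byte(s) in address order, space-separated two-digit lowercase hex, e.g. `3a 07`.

[29+:3] id=7 & 0x7 = 0x7; word=0xe0000000
[24+:5] seq=8 & 0x1f = 0x8; word=0xe8000000
[0+:24] addr_hi=2370935 & 0xffffff = 0x242d77; word=0xe8242d77
word = 0xe8242d77 → big-endian bytes:
  [0]=0xe8  [1]=0x24  [2]=0x2d  [3]=0x77

e8 24 2d 77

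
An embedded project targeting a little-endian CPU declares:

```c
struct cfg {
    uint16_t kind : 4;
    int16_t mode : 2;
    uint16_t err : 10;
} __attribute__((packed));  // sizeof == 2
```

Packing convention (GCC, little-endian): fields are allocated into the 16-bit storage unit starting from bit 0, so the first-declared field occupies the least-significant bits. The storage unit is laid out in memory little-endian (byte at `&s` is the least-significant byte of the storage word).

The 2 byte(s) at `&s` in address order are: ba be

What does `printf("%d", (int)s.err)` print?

[0]=0xba [1]=0xbe (little-endian) → word 0xbeba
kind:4 @ bit 0 → (0xbeba>>0)&0xf = 0xa
mode:2 @ bit 4 → (0xbeba>>4)&0x3 = 0x3
err:10 @ bit 6 → (0xbeba>>6)&0x3ff = 0x2fa  ←

762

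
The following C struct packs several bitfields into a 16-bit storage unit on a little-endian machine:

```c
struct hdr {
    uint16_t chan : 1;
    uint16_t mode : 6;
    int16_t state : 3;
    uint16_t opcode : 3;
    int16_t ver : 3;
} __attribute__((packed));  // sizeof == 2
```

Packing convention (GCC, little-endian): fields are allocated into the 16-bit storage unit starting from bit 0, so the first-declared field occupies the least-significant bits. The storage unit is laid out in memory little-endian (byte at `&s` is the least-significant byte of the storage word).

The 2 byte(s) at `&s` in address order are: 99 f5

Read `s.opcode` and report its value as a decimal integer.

5

[0]=0x99 [1]=0xf5 (little-endian) → word 0xf599
chan [0+:1] = (word>>0) & 0x1 = 1
mode [1+:6] = (word>>1) & 0x3f = 12
state [7+:3] = (word>>7) & 0x7 = 3
opcode [10+:3] = (word>>10) & 0x7 = 5  ←
ver [13+:3] = (word>>13) & 0x7 = 7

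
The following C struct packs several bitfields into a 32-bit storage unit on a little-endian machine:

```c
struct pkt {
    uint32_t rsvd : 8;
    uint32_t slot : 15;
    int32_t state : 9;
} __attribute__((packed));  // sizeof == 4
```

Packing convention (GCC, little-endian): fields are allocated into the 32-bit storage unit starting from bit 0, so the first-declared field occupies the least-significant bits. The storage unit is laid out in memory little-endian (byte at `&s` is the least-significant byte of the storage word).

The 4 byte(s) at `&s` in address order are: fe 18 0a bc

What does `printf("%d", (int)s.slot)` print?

[0]=0xfe [1]=0x18 [2]=0x0a [3]=0xbc (little-endian) → word 0xbc0a18fe
rsvd [0+:8] = (word>>0) & 0xff = 254
slot [8+:15] = (word>>8) & 0x7fff = 2584  ←
state [23+:9] = (word>>23) & 0x1ff = 376

2584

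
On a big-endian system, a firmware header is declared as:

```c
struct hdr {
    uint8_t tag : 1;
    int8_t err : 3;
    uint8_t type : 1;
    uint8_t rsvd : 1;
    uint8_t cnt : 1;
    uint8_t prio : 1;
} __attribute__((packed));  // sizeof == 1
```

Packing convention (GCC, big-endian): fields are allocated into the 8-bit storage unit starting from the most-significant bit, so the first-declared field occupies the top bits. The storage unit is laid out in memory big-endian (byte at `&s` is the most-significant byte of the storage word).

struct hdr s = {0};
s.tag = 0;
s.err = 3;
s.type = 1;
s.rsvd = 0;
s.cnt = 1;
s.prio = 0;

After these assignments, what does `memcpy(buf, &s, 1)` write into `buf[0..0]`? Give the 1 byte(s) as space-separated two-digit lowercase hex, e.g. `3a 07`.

3a

tag:1 = 0 → 0x0 << 7 → word 0x00
err:3 = 3 → 0x3 << 4 → word 0x30
type:1 = 1 → 0x1 << 3 → word 0x38
rsvd:1 = 0 → 0x0 << 2 → word 0x38
cnt:1 = 1 → 0x1 << 1 → word 0x3a
prio:1 = 0 → 0x0 << 0 → word 0x3a
word = 0x3a → big-endian bytes:
  [0]=0x3a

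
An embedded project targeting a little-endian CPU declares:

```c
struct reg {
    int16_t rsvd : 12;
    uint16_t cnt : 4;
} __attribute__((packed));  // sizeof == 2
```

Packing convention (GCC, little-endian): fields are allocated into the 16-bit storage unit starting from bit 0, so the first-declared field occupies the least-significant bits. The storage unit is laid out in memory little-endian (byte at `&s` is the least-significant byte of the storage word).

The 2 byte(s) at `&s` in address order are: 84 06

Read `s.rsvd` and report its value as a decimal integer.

[0]=0x84 [1]=0x06 (little-endian) → word 0x0684
rsvd:12 @ bit 0 → (0x0684>>0)&0xfff = 0x684  ←
cnt:4 @ bit 12 → (0x0684>>12)&0xf = 0x0
rsvd signed 12b, MSB=0: value = 1668

1668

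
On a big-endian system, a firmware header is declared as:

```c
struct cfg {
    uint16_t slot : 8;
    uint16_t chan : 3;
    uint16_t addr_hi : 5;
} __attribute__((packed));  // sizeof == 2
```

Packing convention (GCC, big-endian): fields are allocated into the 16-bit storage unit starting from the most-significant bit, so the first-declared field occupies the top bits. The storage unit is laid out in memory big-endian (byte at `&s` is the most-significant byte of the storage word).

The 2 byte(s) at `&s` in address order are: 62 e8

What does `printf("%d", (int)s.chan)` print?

7

[0]=0x62 [1]=0xe8 (big-endian) → word 0x62e8
slot [8+:8] = (word>>8) & 0xff = 98
chan [5+:3] = (word>>5) & 0x7 = 7  ←
addr_hi [0+:5] = (word>>0) & 0x1f = 8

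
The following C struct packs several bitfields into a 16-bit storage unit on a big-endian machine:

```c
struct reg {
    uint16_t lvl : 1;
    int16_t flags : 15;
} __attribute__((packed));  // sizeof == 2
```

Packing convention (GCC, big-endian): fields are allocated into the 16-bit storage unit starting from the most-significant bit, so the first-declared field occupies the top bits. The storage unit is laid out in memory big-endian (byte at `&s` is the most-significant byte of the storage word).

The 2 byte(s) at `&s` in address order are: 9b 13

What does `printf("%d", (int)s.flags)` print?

[0]=0x9b [1]=0x13 (big-endian) → word 0x9b13
lvl:1 @ bit 15 → (0x9b13>>15)&0x1 = 0x1
flags:15 @ bit 0 → (0x9b13>>0)&0x7fff = 0x1b13  ←
flags signed 15b, MSB=0: value = 6931

6931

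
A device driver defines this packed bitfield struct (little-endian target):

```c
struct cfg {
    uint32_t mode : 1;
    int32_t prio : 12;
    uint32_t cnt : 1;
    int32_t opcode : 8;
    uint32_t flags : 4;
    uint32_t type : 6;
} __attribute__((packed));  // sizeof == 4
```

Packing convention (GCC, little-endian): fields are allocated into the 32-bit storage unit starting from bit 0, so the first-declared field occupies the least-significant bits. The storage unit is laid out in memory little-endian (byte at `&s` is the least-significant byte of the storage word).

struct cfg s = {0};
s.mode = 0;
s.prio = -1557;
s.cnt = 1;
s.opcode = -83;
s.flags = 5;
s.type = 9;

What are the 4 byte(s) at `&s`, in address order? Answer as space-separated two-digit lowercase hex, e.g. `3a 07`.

d6 73 6b 25

[0+:1] mode=0 & 0x1 = 0x0; word=0x00000000
[1+:12] prio=-1557 & 0xfff = 0x9eb; word=0x000013d6
[13+:1] cnt=1 & 0x1 = 0x1; word=0x000033d6
[14+:8] opcode=-83 & 0xff = 0xad; word=0x002b73d6
[22+:4] flags=5 & 0xf = 0x5; word=0x016b73d6
[26+:6] type=9 & 0x3f = 0x9; word=0x256b73d6
word = 0x256b73d6 → little-endian bytes:
  [0]=0xd6  [1]=0x73  [2]=0x6b  [3]=0x25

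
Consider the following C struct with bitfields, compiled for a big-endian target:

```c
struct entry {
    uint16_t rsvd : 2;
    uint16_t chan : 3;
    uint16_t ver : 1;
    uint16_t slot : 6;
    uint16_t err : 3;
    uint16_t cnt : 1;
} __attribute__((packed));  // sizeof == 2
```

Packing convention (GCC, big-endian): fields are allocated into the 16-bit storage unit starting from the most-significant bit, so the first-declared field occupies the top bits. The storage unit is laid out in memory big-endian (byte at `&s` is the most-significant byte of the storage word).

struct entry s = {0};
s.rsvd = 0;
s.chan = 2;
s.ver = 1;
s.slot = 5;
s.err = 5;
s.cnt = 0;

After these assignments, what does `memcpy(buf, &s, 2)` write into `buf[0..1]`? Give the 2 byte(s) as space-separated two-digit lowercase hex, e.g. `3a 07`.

rsvd (2b) val=0 bits=0x0 at bit 14: 0x0000
chan (3b) val=2 bits=0x2 at bit 11: 0x1000
ver (1b) val=1 bits=0x1 at bit 10: 0x1400
slot (6b) val=5 bits=0x5 at bit 4: 0x1450
err (3b) val=5 bits=0x5 at bit 1: 0x145a
cnt (1b) val=0 bits=0x0 at bit 0: 0x145a
word = 0x145a → big-endian bytes:
  [0]=0x14  [1]=0x5a

14 5a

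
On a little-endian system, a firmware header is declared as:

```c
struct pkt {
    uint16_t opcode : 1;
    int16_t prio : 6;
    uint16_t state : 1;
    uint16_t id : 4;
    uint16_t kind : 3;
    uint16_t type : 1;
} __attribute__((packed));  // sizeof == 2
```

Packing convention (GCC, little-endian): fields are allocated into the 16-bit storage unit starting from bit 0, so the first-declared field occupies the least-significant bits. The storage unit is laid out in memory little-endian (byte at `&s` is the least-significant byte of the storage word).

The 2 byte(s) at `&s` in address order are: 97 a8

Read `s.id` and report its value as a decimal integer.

[0]=0x97 [1]=0xa8 (little-endian) → word 0xa897
opcode:1 @ bit 0 → (0xa897>>0)&0x1 = 0x1
prio:6 @ bit 1 → (0xa897>>1)&0x3f = 0xb
state:1 @ bit 7 → (0xa897>>7)&0x1 = 0x1
id:4 @ bit 8 → (0xa897>>8)&0xf = 0x8  ←
kind:3 @ bit 12 → (0xa897>>12)&0x7 = 0x2
type:1 @ bit 15 → (0xa897>>15)&0x1 = 0x1

8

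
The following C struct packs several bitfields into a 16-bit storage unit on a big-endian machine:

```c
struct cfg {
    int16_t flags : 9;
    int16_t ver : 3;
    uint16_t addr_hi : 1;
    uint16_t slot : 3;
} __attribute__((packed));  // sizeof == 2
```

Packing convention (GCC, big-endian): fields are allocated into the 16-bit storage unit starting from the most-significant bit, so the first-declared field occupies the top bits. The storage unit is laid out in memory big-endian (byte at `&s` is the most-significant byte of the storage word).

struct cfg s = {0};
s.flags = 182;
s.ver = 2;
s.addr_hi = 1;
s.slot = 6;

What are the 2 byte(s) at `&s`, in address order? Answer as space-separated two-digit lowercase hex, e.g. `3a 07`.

flags (9b) val=182 bits=0xb6 at bit 7: 0x5b00
ver (3b) val=2 bits=0x2 at bit 4: 0x5b20
addr_hi (1b) val=1 bits=0x1 at bit 3: 0x5b28
slot (3b) val=6 bits=0x6 at bit 0: 0x5b2e
word = 0x5b2e → big-endian bytes:
  [0]=0x5b  [1]=0x2e

5b 2e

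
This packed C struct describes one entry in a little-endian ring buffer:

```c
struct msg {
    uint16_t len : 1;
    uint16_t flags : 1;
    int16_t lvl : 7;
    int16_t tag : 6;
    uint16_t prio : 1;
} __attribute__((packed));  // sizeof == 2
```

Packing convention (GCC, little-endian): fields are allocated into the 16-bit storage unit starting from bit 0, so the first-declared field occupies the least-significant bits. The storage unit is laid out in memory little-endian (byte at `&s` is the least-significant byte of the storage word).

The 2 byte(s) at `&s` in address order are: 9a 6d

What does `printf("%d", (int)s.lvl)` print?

-26

[0]=0x9a [1]=0x6d (little-endian) → word 0x6d9a
len [0+:1] = (word>>0) & 0x1 = 0
flags [1+:1] = (word>>1) & 0x1 = 1
lvl [2+:7] = (word>>2) & 0x7f = 102  ←
tag [9+:6] = (word>>9) & 0x3f = 54
prio [15+:1] = (word>>15) & 0x1 = 0
lvl signed 7b, MSB=1: 102 - 128 = -26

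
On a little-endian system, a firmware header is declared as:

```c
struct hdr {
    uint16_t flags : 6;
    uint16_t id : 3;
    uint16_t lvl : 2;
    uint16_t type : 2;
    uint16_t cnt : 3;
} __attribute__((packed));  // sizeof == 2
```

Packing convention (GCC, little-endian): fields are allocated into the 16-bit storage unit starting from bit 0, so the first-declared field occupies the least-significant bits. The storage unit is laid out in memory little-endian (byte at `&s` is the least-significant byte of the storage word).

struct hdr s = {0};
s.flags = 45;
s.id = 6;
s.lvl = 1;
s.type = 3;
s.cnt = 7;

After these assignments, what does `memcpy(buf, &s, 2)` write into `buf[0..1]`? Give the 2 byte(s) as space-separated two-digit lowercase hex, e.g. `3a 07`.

ad fb

flags:6 = 45 → 0x2d << 0 → word 0x002d
id:3 = 6 → 0x6 << 6 → word 0x01ad
lvl:2 = 1 → 0x1 << 9 → word 0x03ad
type:2 = 3 → 0x3 << 11 → word 0x1bad
cnt:3 = 7 → 0x7 << 13 → word 0xfbad
word = 0xfbad → little-endian bytes:
  [0]=0xad  [1]=0xfb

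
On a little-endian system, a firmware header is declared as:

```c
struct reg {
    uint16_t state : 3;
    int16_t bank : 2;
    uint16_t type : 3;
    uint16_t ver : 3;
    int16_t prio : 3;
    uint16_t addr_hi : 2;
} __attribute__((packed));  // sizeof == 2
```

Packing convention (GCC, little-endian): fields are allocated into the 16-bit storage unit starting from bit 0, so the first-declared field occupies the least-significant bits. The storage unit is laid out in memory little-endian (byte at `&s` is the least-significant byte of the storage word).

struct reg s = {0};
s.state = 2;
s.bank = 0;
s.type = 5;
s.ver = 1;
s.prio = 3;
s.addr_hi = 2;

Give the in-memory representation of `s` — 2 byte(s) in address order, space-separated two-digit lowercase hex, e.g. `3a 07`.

state (3b) val=2 bits=0x2 at bit 0: 0x0002
bank (2b) val=0 bits=0x0 at bit 3: 0x0002
type (3b) val=5 bits=0x5 at bit 5: 0x00a2
ver (3b) val=1 bits=0x1 at bit 8: 0x01a2
prio (3b) val=3 bits=0x3 at bit 11: 0x19a2
addr_hi (2b) val=2 bits=0x2 at bit 14: 0x99a2
word = 0x99a2 → little-endian bytes:
  [0]=0xa2  [1]=0x99

a2 99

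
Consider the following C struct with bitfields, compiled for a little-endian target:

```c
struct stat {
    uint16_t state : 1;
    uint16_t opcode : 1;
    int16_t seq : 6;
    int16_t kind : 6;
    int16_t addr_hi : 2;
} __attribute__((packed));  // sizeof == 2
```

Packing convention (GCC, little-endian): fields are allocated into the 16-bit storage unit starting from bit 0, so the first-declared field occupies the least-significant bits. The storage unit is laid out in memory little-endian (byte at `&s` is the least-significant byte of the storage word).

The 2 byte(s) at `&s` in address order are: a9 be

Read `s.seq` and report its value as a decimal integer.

[0]=0xa9 [1]=0xbe (little-endian) → word 0xbea9
state [0+:1] = (word>>0) & 0x1 = 1
opcode [1+:1] = (word>>1) & 0x1 = 0
seq [2+:6] = (word>>2) & 0x3f = 42  ←
kind [8+:6] = (word>>8) & 0x3f = 62
addr_hi [14+:2] = (word>>14) & 0x3 = 2
seq signed 6b, MSB=1: 42 - 64 = -22

-22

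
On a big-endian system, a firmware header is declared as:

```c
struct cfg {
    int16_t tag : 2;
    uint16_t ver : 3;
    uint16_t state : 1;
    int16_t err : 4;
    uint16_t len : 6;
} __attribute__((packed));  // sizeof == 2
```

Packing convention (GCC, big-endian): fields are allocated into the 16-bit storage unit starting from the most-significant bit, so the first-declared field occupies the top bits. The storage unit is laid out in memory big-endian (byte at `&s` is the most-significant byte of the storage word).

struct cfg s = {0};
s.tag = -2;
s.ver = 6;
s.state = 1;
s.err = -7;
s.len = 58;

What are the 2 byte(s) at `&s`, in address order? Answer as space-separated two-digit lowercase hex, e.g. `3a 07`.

b6 7a

[14+:2] tag=-2 & 0x3 = 0x2; word=0x8000
[11+:3] ver=6 & 0x7 = 0x6; word=0xb000
[10+:1] state=1 & 0x1 = 0x1; word=0xb400
[6+:4] err=-7 & 0xf = 0x9; word=0xb640
[0+:6] len=58 & 0x3f = 0x3a; word=0xb67a
word = 0xb67a → big-endian bytes:
  [0]=0xb6  [1]=0x7a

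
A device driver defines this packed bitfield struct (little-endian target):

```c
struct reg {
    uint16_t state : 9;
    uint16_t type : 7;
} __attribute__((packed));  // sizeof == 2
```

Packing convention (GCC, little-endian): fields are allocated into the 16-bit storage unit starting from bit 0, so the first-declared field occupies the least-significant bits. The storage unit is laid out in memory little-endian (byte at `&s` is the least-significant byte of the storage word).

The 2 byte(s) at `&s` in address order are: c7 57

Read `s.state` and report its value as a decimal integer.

[0]=0xc7 [1]=0x57 (little-endian) → word 0x57c7
state [0+:9] = (word>>0) & 0x1ff = 455  ←
type [9+:7] = (word>>9) & 0x7f = 43

455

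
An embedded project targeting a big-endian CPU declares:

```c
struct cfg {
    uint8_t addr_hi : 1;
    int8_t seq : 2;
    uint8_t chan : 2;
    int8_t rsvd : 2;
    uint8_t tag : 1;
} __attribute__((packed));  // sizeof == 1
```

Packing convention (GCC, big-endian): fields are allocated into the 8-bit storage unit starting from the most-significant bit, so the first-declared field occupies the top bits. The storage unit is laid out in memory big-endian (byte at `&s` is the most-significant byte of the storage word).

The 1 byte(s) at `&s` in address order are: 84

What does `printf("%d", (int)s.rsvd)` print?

-2

[0]=0x84 (big-endian) → word 0x84
addr_hi [7+:1] = (word>>7) & 0x1 = 1
seq [5+:2] = (word>>5) & 0x3 = 0
chan [3+:2] = (word>>3) & 0x3 = 0
rsvd [1+:2] = (word>>1) & 0x3 = 2  ←
tag [0+:1] = (word>>0) & 0x1 = 0
rsvd signed 2b, MSB=1: 2 - 4 = -2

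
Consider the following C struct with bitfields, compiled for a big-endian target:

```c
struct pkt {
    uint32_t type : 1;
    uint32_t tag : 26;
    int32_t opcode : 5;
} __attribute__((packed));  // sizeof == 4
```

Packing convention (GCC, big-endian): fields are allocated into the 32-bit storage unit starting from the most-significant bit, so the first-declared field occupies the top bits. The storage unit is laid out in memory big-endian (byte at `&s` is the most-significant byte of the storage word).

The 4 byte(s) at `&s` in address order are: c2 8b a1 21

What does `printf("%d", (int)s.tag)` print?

[0]=0xc2 [1]=0x8b [2]=0xa1 [3]=0x21 (big-endian) → word 0xc28ba121
type [31+:1] = (word>>31) & 0x1 = 1
tag [5+:26] = (word>>5) & 0x3ffffff = 34888969  ←
opcode [0+:5] = (word>>0) & 0x1f = 1

34888969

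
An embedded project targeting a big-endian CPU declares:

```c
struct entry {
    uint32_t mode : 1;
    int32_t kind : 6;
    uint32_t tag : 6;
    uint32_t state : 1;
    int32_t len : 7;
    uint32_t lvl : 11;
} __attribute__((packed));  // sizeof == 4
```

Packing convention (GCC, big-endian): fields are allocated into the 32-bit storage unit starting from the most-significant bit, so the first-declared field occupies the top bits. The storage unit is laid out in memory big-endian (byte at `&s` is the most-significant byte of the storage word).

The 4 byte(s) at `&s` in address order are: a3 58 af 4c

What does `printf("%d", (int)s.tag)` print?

[0]=0xa3 [1]=0x58 [2]=0xaf [3]=0x4c (big-endian) → word 0xa358af4c
mode:1 @ bit 31 → (0xa358af4c>>31)&0x1 = 0x1
kind:6 @ bit 25 → (0xa358af4c>>25)&0x3f = 0x11
tag:6 @ bit 19 → (0xa358af4c>>19)&0x3f = 0x2b  ←
state:1 @ bit 18 → (0xa358af4c>>18)&0x1 = 0x0
len:7 @ bit 11 → (0xa358af4c>>11)&0x7f = 0x15
lvl:11 @ bit 0 → (0xa358af4c>>0)&0x7ff = 0x74c

43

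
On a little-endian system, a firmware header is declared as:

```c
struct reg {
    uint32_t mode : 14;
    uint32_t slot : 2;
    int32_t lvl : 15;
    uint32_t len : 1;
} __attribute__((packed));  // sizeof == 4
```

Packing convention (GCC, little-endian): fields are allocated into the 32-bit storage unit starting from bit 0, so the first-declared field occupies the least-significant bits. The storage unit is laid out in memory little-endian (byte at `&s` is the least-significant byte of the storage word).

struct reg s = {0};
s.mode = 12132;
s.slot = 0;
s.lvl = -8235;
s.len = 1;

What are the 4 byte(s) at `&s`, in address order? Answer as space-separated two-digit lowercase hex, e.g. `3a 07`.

64 2f d5 df

mode (14b) val=12132 bits=0x2f64 at bit 0: 0x00002f64
slot (2b) val=0 bits=0x0 at bit 14: 0x00002f64
lvl (15b) val=-8235 bits=0x5fd5 at bit 16: 0x5fd52f64
len (1b) val=1 bits=0x1 at bit 31: 0xdfd52f64
word = 0xdfd52f64 → little-endian bytes:
  [0]=0x64  [1]=0x2f  [2]=0xd5  [3]=0xdf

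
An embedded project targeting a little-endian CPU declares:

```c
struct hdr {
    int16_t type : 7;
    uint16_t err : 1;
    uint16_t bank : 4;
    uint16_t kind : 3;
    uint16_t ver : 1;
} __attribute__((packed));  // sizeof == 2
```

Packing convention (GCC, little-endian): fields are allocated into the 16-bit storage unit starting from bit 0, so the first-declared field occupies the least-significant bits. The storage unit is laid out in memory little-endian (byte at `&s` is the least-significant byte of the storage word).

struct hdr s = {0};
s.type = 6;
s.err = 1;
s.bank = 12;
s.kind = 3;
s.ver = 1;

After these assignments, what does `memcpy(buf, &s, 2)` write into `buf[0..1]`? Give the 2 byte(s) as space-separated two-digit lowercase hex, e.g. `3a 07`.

type (7b) val=6 bits=0x6 at bit 0: 0x0006
err (1b) val=1 bits=0x1 at bit 7: 0x0086
bank (4b) val=12 bits=0xc at bit 8: 0x0c86
kind (3b) val=3 bits=0x3 at bit 12: 0x3c86
ver (1b) val=1 bits=0x1 at bit 15: 0xbc86
word = 0xbc86 → little-endian bytes:
  [0]=0x86  [1]=0xbc

86 bc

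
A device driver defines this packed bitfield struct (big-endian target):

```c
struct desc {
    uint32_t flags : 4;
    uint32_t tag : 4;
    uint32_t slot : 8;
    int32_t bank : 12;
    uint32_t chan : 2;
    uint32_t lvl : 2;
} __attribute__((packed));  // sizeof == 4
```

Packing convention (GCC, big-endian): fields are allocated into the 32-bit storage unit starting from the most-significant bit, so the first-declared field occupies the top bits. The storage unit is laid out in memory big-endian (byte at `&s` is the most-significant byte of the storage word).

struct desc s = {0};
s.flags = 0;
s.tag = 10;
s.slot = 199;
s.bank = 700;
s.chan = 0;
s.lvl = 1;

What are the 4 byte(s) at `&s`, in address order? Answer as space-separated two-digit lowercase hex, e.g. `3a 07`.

0a c7 2b c1

[28+:4] flags=0 & 0xf = 0x0; word=0x00000000
[24+:4] tag=10 & 0xf = 0xa; word=0x0a000000
[16+:8] slot=199 & 0xff = 0xc7; word=0x0ac70000
[4+:12] bank=700 & 0xfff = 0x2bc; word=0x0ac72bc0
[2+:2] chan=0 & 0x3 = 0x0; word=0x0ac72bc0
[0+:2] lvl=1 & 0x3 = 0x1; word=0x0ac72bc1
word = 0x0ac72bc1 → big-endian bytes:
  [0]=0x0a  [1]=0xc7  [2]=0x2b  [3]=0xc1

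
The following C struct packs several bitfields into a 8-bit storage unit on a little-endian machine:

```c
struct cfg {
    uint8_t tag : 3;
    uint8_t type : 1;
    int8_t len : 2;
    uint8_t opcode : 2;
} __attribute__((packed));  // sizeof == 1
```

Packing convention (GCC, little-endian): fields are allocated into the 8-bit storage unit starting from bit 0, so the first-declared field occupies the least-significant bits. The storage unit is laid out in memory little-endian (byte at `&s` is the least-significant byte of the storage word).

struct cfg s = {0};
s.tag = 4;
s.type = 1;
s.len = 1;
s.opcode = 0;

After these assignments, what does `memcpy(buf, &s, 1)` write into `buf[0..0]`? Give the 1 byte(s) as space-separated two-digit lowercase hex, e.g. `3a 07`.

1c

tag:3 = 4 → 0x4 << 0 → word 0x04
type:1 = 1 → 0x1 << 3 → word 0x0c
len:2 = 1 → 0x1 << 4 → word 0x1c
opcode:2 = 0 → 0x0 << 6 → word 0x1c
word = 0x1c → little-endian bytes:
  [0]=0x1c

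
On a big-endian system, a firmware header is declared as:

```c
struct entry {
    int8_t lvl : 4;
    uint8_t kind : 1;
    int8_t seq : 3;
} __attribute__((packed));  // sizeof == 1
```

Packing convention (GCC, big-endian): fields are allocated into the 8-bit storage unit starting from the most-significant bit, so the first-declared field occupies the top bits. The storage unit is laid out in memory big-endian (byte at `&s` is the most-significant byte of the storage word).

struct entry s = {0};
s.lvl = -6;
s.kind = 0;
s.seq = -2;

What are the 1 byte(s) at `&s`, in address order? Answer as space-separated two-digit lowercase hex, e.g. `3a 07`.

lvl (4b) val=-6 bits=0xa at bit 4: 0xa0
kind (1b) val=0 bits=0x0 at bit 3: 0xa0
seq (3b) val=-2 bits=0x6 at bit 0: 0xa6
word = 0xa6 → big-endian bytes:
  [0]=0xa6

a6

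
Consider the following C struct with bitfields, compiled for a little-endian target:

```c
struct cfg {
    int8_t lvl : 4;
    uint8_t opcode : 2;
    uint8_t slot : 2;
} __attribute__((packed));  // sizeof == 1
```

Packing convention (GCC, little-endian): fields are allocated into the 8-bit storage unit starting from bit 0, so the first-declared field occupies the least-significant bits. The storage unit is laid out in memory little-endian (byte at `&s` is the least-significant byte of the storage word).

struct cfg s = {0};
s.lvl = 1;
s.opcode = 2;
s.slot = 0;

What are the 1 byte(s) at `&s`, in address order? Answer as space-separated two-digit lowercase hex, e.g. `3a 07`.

[0+:4] lvl=1 & 0xf = 0x1; word=0x01
[4+:2] opcode=2 & 0x3 = 0x2; word=0x21
[6+:2] slot=0 & 0x3 = 0x0; word=0x21
word = 0x21 → little-endian bytes:
  [0]=0x21

21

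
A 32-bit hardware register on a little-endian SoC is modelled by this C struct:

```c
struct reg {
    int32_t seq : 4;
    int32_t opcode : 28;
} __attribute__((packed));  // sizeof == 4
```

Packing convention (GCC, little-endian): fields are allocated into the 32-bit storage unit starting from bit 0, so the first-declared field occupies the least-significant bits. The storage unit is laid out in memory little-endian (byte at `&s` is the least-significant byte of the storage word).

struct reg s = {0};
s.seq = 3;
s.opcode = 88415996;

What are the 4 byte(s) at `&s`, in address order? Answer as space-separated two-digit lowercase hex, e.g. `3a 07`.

c3 ef 51 54

[0+:4] seq=3 & 0xf = 0x3; word=0x00000003
[4+:28] opcode=88415996 & 0xfffffff = 0x5451efc; word=0x5451efc3
word = 0x5451efc3 → little-endian bytes:
  [0]=0xc3  [1]=0xef  [2]=0x51  [3]=0x54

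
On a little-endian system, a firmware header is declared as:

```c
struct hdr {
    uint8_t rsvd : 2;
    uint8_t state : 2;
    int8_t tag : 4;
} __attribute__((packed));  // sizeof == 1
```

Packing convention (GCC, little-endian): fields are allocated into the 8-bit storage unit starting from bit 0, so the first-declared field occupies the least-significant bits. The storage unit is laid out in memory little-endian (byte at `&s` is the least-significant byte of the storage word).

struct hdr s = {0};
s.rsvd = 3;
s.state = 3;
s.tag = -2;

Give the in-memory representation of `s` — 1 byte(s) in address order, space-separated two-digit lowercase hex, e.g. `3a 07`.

ef

rsvd (2b) val=3 bits=0x3 at bit 0: 0x03
state (2b) val=3 bits=0x3 at bit 2: 0x0f
tag (4b) val=-2 bits=0xe at bit 4: 0xef
word = 0xef → little-endian bytes:
  [0]=0xef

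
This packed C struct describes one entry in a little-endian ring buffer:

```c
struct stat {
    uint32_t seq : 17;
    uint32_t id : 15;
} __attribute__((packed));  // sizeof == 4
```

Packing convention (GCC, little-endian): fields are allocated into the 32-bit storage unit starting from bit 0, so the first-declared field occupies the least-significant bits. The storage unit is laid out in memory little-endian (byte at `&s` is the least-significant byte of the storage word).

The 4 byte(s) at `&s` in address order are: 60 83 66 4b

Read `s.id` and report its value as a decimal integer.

9651

[0]=0x60 [1]=0x83 [2]=0x66 [3]=0x4b (little-endian) → word 0x4b668360
seq [0+:17] = (word>>0) & 0x1ffff = 33632
id [17+:15] = (word>>17) & 0x7fff = 9651  ←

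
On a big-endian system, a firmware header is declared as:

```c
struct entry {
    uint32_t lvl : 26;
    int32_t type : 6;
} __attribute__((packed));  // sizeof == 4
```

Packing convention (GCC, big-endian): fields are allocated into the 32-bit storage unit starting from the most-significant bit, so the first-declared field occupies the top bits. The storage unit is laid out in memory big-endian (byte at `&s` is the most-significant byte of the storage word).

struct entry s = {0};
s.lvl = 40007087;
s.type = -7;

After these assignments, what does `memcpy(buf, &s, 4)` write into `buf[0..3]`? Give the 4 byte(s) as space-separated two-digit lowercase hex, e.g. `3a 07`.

98 9d 6b f9

[6+:26] lvl=40007087 & 0x3ffffff = 0x26275af; word=0x989d6bc0
[0+:6] type=-7 & 0x3f = 0x39; word=0x989d6bf9
word = 0x989d6bf9 → big-endian bytes:
  [0]=0x98  [1]=0x9d  [2]=0x6b  [3]=0xf9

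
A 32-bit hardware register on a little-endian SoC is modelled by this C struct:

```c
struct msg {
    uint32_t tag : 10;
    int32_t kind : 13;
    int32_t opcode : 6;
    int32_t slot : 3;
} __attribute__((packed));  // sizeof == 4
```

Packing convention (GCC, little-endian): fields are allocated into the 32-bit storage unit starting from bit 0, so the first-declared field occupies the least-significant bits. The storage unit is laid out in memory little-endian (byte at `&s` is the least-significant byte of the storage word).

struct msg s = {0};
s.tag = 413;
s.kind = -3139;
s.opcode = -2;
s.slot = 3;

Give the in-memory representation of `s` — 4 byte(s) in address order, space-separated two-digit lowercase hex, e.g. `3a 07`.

tag (10b) val=413 bits=0x19d at bit 0: 0x0000019d
kind (13b) val=-3139 bits=0x13bd at bit 10: 0x004ef59d
opcode (6b) val=-2 bits=0x3e at bit 23: 0x1f4ef59d
slot (3b) val=3 bits=0x3 at bit 29: 0x7f4ef59d
word = 0x7f4ef59d → little-endian bytes:
  [0]=0x9d  [1]=0xf5  [2]=0x4e  [3]=0x7f

9d f5 4e 7f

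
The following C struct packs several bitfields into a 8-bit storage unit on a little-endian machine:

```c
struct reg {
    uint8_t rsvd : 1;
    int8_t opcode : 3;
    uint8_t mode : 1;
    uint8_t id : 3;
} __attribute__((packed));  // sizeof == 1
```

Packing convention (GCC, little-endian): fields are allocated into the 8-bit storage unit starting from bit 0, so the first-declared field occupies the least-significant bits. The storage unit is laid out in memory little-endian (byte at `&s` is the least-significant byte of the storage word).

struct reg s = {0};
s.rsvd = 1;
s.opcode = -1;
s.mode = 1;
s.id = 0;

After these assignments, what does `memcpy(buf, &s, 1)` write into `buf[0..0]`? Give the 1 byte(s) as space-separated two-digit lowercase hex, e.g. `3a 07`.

[0+:1] rsvd=1 & 0x1 = 0x1; word=0x01
[1+:3] opcode=-1 & 0x7 = 0x7; word=0x0f
[4+:1] mode=1 & 0x1 = 0x1; word=0x1f
[5+:3] id=0 & 0x7 = 0x0; word=0x1f
word = 0x1f → little-endian bytes:
  [0]=0x1f

1f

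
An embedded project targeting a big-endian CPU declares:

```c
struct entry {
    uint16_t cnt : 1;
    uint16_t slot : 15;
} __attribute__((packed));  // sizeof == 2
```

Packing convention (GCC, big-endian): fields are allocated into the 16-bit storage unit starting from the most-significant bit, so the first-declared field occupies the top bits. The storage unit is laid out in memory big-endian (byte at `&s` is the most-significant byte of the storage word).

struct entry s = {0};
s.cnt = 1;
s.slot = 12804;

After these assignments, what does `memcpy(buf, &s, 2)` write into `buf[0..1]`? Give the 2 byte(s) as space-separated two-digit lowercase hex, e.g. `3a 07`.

b2 04

cnt:1 = 1 → 0x1 << 15 → word 0x8000
slot:15 = 12804 → 0x3204 << 0 → word 0xb204
word = 0xb204 → big-endian bytes:
  [0]=0xb2  [1]=0x04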